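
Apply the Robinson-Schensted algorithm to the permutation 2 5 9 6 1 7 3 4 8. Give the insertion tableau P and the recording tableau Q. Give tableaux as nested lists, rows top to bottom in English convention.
Insert each entry of the permutation into P by Schensted row insertion, recording in Q the position of each new cell.

Insert 2: appended to row 1. P = [[2]], Q = [[1]].
Insert 5: appended to row 1. P = [[2, 5]], Q = [[1, 2]].
Insert 9: appended to row 1. P = [[2, 5, 9]], Q = [[1, 2, 3]].
Insert 6: 6 bumps 9 from row 1; 9 starts row 2. P = [[2, 5, 6], [9]], Q = [[1, 2, 3], [4]].
Insert 1: 1 bumps 2 from row 1; 2 bumps 9 from row 2; 9 starts row 3. P = [[1, 5, 6], [2], [9]], Q = [[1, 2, 3], [4], [5]].
Insert 7: appended to row 1. P = [[1, 5, 6, 7], [2], [9]], Q = [[1, 2, 3, 6], [4], [5]].
Insert 3: 3 bumps 5 from row 1; 5 appends to row 2. P = [[1, 3, 6, 7], [2, 5], [9]], Q = [[1, 2, 3, 6], [4, 7], [5]].
Insert 4: 4 bumps 6 from row 1; 6 appends to row 2. P = [[1, 3, 4, 7], [2, 5, 6], [9]], Q = [[1, 2, 3, 6], [4, 7, 8], [5]].
Insert 8: appended to row 1. P = [[1, 3, 4, 7, 8], [2, 5, 6], [9]], Q = [[1, 2, 3, 6, 9], [4, 7, 8], [5]].

So P = [[1, 3, 4, 7, 8], [2, 5, 6], [9]], Q = [[1, 2, 3, 6, 9], [4, 7, 8], [5]].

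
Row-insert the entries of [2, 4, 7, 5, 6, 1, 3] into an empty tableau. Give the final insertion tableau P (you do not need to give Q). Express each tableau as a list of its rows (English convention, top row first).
Insert 2: appended to row 1. P = [[2]].
Insert 4: appended to row 1. P = [[2, 4]].
Insert 7: appended to row 1. P = [[2, 4, 7]].
Insert 5: 5 bumps 7 from row 1; 7 starts row 2. P = [[2, 4, 5], [7]].
Insert 6: appended to row 1. P = [[2, 4, 5, 6], [7]].
Insert 1: 1 bumps 2 from row 1; 2 bumps 7 from row 2; 7 starts row 3. P = [[1, 4, 5, 6], [2], [7]].
Insert 3: 3 bumps 4 from row 1; 4 appends to row 2. P = [[1, 3, 5, 6], [2, 4], [7]].

So P = [[1, 3, 5, 6], [2, 4], [7]].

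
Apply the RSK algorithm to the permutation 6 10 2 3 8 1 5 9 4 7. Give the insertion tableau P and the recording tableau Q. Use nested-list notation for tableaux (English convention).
P = [[1, 3, 4, 7], [2, 5, 9], [6, 8], [10]], Q = [[1, 2, 5, 8], [3, 4, 10], [6, 7], [9]]

Insert each entry of the permutation into P by Schensted row insertion, recording in Q the position of each new cell.

After inserting 6: P = [[6]].
After inserting 10: P = [[6, 10]].
After inserting 2: P = [[2, 10], [6]].
After inserting 3: P = [[2, 3], [6, 10]].
After inserting 8: P = [[2, 3, 8], [6, 10]].
After inserting 1: P = [[1, 3, 8], [2, 10], [6]].
After inserting 5: P = [[1, 3, 5], [2, 8], [6, 10]].
After inserting 9: P = [[1, 3, 5, 9], [2, 8], [6, 10]].
After inserting 4: P = [[1, 3, 4, 9], [2, 5], [6, 8], [10]].
After inserting 7: P = [[1, 3, 4, 7], [2, 5, 9], [6, 8], [10]].

So P = [[1, 3, 4, 7], [2, 5, 9], [6, 8], [10]], Q = [[1, 2, 5, 8], [3, 4, 10], [6, 7], [9]].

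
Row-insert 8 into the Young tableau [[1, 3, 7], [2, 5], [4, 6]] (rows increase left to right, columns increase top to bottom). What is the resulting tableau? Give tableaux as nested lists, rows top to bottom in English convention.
8 is larger than every entry of row 1, so it is appended to row 1. The new tableau is [[1, 3, 7, 8], [2, 5], [4, 6]].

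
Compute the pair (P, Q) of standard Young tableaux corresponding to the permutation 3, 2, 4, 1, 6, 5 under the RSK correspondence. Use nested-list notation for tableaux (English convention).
P = [[1, 4, 5], [2, 6], [3]], Q = [[1, 3, 5], [2, 6], [4]]

Insert each entry of the permutation into P by Schensted row insertion, recording in Q the position of each new cell.

Insert 3: appended to row 1. P = [[3]].
Insert 2: 2 bumps 3 from row 1; 3 starts row 2. P = [[2], [3]].
Insert 4: appended to row 1. P = [[2, 4], [3]].
Insert 1: 1 bumps 2 from row 1; 2 bumps 3 from row 2; 3 starts row 3. P = [[1, 4], [2], [3]].
Insert 6: appended to row 1. P = [[1, 4, 6], [2], [3]].
Insert 5: 5 bumps 6 from row 1; 6 appends to row 2. P = [[1, 4, 5], [2, 6], [3]].

So P = [[1, 4, 5], [2, 6], [3]], Q = [[1, 3, 5], [2, 6], [4]].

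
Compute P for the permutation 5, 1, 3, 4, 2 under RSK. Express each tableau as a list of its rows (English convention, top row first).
Insert 5: appended to row 1. P = [[5]].
Insert 1: 1 bumps 5 from row 1; 5 starts row 2. P = [[1], [5]].
Insert 3: appended to row 1. P = [[1, 3], [5]].
Insert 4: appended to row 1. P = [[1, 3, 4], [5]].
Insert 2: 2 bumps 3 from row 1; 3 bumps 5 from row 2; 5 starts row 3. P = [[1, 2, 4], [3], [5]].

So P = [[1, 2, 4], [3], [5]].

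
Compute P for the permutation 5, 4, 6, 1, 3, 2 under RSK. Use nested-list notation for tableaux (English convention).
Insert 5: appended to row 1. P = [[5]].
Insert 4: 4 bumps 5 from row 1; 5 starts row 2. P = [[4], [5]].
Insert 6: appended to row 1. P = [[4, 6], [5]].
Insert 1: 1 bumps 4 from row 1; 4 bumps 5 from row 2; 5 starts row 3. P = [[1, 6], [4], [5]].
Insert 3: 3 bumps 6 from row 1; 6 appends to row 2. P = [[1, 3], [4, 6], [5]].
Insert 2: 2 bumps 3 from row 1; 3 bumps 4 from row 2; 4 bumps 5 from row 3; 5 starts row 4. P = [[1, 2], [3, 6], [4], [5]].

So P = [[1, 2], [3, 6], [4], [5]].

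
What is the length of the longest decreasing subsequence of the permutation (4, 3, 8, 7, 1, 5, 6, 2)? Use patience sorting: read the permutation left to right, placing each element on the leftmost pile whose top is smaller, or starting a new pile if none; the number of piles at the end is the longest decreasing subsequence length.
4

4: new pile. tops = [4]
3: new pile. tops = [4, 3]
8: onto pile 1 (replacing 4). tops = [8, 3]
7: onto pile 2 (replacing 3). tops = [8, 7]
1: new pile. tops = [8, 7, 1]
5: onto pile 3 (replacing 1). tops = [8, 7, 5]
6: onto pile 3 (replacing 5). tops = [8, 7, 6]
2: new pile. tops = [8, 7, 6, 2]

4 piles, so the longest decreasing subsequence has length 4.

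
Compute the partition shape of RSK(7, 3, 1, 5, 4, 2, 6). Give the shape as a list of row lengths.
Row-insert each entry into an empty tableau.

After inserting 7: P = [[7]].
After inserting 3: P = [[3], [7]].
After inserting 1: P = [[1], [3], [7]].
After inserting 5: P = [[1, 5], [3], [7]].
After inserting 4: P = [[1, 4], [3, 5], [7]].
After inserting 2: P = [[1, 2], [3, 4], [5], [7]].
After inserting 6: P = [[1, 2, 6], [3, 4], [5], [7]].

The final insertion tableau P = [[1, 2, 6], [3, 4], [5], [7]] has shape [3, 2, 1, 1].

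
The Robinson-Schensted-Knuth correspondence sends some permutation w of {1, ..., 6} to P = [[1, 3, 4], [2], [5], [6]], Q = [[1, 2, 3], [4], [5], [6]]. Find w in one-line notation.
Reverse RSK: for i = n, n-1, ..., 1, locate i in Q, remove the corresponding corner cell from P, and reverse-bump its entry up through P; the value ejected from row 1 is w(i).

So w = 2 3 6 5 4 1.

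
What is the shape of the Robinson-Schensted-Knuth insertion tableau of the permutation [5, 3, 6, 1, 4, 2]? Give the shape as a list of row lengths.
Row-insert each entry into an empty tableau.

After inserting 5: P = [[5]].
After inserting 3: P = [[3], [5]].
After inserting 6: P = [[3, 6], [5]].
After inserting 1: P = [[1, 6], [3], [5]].
After inserting 4: P = [[1, 4], [3, 6], [5]].
After inserting 2: P = [[1, 2], [3, 4], [5, 6]].

The final insertion tableau P = [[1, 2], [3, 4], [5, 6]] has shape [2, 2, 2].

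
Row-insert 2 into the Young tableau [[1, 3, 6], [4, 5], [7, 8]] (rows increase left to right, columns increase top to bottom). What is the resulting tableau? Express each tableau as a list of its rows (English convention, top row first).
[[1, 2, 6], [3, 5], [4, 8], [7]]

In row 1, 2 replaces 3 (the leftmost entry greater than 2); 3 is bumped to row 2. In row 2, 3 replaces 4 (the leftmost entry greater than 3); 4 is bumped to row 3. In row 3, 4 replaces 7 (the leftmost entry greater than 4); 7 is bumped to row 4. 7 starts a new row 4. The new tableau is [[1, 2, 6], [3, 5], [4, 8], [7]].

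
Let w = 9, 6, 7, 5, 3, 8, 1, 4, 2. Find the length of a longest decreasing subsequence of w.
5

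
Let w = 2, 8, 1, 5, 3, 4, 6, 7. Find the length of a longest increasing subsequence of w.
5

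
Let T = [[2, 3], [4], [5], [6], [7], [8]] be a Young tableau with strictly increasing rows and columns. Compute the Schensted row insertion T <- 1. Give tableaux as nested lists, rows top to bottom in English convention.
[[1, 3], [2], [4], [5], [6], [7], [8]]

In row 1, 1 replaces 2 (the leftmost entry greater than 1); 2 is bumped to row 2. In row 2, 2 replaces 4 (the leftmost entry greater than 2); 4 is bumped to row 3. In row 3, 4 replaces 5 (the leftmost entry greater than 4); 5 is bumped to row 4. In row 4, 5 replaces 6 (the leftmost entry greater than 5); 6 is bumped to row 5. In row 5, 6 replaces 7 (the leftmost entry greater than 6); 7 is bumped to row 6. In row 6, 7 replaces 8 (the leftmost entry greater than 7); 8 is bumped to row 7. 8 starts a new row 7. The new tableau is [[1, 3], [2], [4], [5], [6], [7], [8]].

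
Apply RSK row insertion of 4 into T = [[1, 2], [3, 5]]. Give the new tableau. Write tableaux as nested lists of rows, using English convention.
[[1, 2, 4], [3, 5]]

4 is larger than every entry of row 1, so it is appended to row 1. The new tableau is [[1, 2, 4], [3, 5]].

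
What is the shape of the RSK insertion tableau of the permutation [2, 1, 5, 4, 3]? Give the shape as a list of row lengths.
Row-insert each entry into an empty tableau.

After inserting 2: P = [[2]].
After inserting 1: P = [[1], [2]].
After inserting 5: P = [[1, 5], [2]].
After inserting 4: P = [[1, 4], [2, 5]].
After inserting 3: P = [[1, 3], [2, 4], [5]].

The final insertion tableau P = [[1, 3], [2, 4], [5]] has shape [2, 2, 1].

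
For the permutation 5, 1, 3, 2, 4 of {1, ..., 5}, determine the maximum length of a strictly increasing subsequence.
3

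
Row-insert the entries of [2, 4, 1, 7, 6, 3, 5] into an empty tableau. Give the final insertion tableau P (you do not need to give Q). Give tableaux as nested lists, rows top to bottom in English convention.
Insert 2: appended to row 1. P = [[2]].
Insert 4: appended to row 1. P = [[2, 4]].
Insert 1: 1 bumps 2 from row 1; 2 starts row 2. P = [[1, 4], [2]].
Insert 7: appended to row 1. P = [[1, 4, 7], [2]].
Insert 6: 6 bumps 7 from row 1; 7 appends to row 2. P = [[1, 4, 6], [2, 7]].
Insert 3: 3 bumps 4 from row 1; 4 bumps 7 from row 2; 7 starts row 3. P = [[1, 3, 6], [2, 4], [7]].
Insert 5: 5 bumps 6 from row 1; 6 appends to row 2. P = [[1, 3, 5], [2, 4, 6], [7]].

So P = [[1, 3, 5], [2, 4, 6], [7]].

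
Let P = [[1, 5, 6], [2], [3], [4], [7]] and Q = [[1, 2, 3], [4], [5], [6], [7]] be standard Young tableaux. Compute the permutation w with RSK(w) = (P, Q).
4 5 7 6 3 2 1

Reverse the RSK construction: for i from n down to 1, find the cell of Q containing i, remove the entry at that cell from P, and reverse-bump it up through P; the value ejected from row 1 is w(i).

Step i=7: Q has 7 at row 5, column 1; remove 7 from row 5 of P and reverse-bump: 7 enters row 4 and ejects 4; 4 enters row 3 and ejects 3; 3 enters row 2 and ejects 2; 2 enters row 1 and ejects 1. So w(7) = 1. P is now [[2, 5, 6], [3], [4], [7]].
Step i=6: Q has 6 at row 4, column 1; remove 7 from row 4 of P and reverse-bump: 7 enters row 3 and ejects 4; 4 enters row 2 and ejects 3; 3 enters row 1 and ejects 2. So w(6) = 2. P is now [[3, 5, 6], [4], [7]].
Step i=5: Q has 5 at row 3, column 1; remove 7 from row 3 of P and reverse-bump: 7 enters row 2 and ejects 4; 4 enters row 1 and ejects 3. So w(5) = 3. P is now [[4, 5, 6], [7]].
Step i=4: Q has 4 at row 2, column 1; remove 7 from row 2 of P and reverse-bump: 7 enters row 1 and ejects 6. So w(4) = 6. P is now [[4, 5, 7]].
Step i=3: Q has 3 at row 1, column 3; remove that cell from P, ejecting 7. So w(3) = 7. P is now [[4, 5]].
Step i=2: Q has 2 at row 1, column 2; remove that cell from P, ejecting 5. So w(2) = 5. P is now [[4]].
Step i=1: Q has 1 at row 1, column 1; remove that cell from P, ejecting 4. So w(1) = 4. P is now [].

So w = 4 5 7 6 3 2 1.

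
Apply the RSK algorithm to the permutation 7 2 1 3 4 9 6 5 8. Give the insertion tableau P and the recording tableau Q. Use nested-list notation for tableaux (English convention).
Insert each entry of the permutation into P by Schensted row insertion, recording in Q the position of each new cell.

Insert 7: appended to row 1. P = [[7]].
Insert 2: 2 bumps 7 from row 1; 7 starts row 2. P = [[2], [7]].
Insert 1: 1 bumps 2 from row 1; 2 bumps 7 from row 2; 7 starts row 3. P = [[1], [2], [7]].
Insert 3: appended to row 1. P = [[1, 3], [2], [7]].
Insert 4: appended to row 1. P = [[1, 3, 4], [2], [7]].
Insert 9: appended to row 1. P = [[1, 3, 4, 9], [2], [7]].
Insert 6: 6 bumps 9 from row 1; 9 appends to row 2. P = [[1, 3, 4, 6], [2, 9], [7]].
Insert 5: 5 bumps 6 from row 1; 6 bumps 9 from row 2; 9 appends to row 3. P = [[1, 3, 4, 5], [2, 6], [7, 9]].
Insert 8: appended to row 1. P = [[1, 3, 4, 5, 8], [2, 6], [7, 9]].

So P = [[1, 3, 4, 5, 8], [2, 6], [7, 9]], Q = [[1, 4, 5, 6, 9], [2, 7], [3, 8]].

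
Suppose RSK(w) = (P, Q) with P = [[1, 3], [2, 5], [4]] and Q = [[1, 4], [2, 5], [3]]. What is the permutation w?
Reverse the RSK construction: for i from n down to 1, find the cell of Q containing i, remove the entry at that cell from P, and reverse-bump it up through P; the value ejected from row 1 is w(i).

Step i=5: Q has 5 at row 2, column 2; remove 5 from row 2 of P and reverse-bump: 5 enters row 1 and ejects 3. So w(5) = 3. P is now [[1, 5], [2], [4]].
Step i=4: Q has 4 at row 1, column 2; remove that cell from P, ejecting 5. So w(4) = 5. P is now [[1], [2], [4]].
Step i=3: Q has 3 at row 3, column 1; remove 4 from row 3 of P and reverse-bump: 4 enters row 2 and ejects 2; 2 enters row 1 and ejects 1. So w(3) = 1. P is now [[2], [4]].
Step i=2: Q has 2 at row 2, column 1; remove 4 from row 2 of P and reverse-bump: 4 enters row 1 and ejects 2. So w(2) = 2. P is now [[4]].
Step i=1: Q has 1 at row 1, column 1; remove that cell from P, ejecting 4. So w(1) = 4. P is now [].

So w = 4 2 1 5 3.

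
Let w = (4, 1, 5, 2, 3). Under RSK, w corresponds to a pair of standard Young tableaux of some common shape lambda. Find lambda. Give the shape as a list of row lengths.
Row-insert each entry into an empty tableau.

After inserting 4: P = [[4]].
After inserting 1: P = [[1], [4]].
After inserting 5: P = [[1, 5], [4]].
After inserting 2: P = [[1, 2], [4, 5]].
After inserting 3: P = [[1, 2, 3], [4, 5]].

The final insertion tableau P = [[1, 2, 3], [4, 5]] has shape [3, 2].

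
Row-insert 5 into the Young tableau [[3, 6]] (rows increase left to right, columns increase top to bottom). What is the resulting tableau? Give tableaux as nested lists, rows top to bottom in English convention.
In row 1, 5 replaces 6 (the leftmost entry greater than 5); 6 is bumped to row 2. 6 starts a new row 2. The new tableau is [[3, 5], [6]].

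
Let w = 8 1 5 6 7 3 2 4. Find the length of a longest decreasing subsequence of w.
4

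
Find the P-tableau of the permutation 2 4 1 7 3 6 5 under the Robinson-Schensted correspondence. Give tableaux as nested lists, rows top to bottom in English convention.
Insert 2: appended to row 1. P = [[2]].
Insert 4: appended to row 1. P = [[2, 4]].
Insert 1: 1 bumps 2 from row 1; 2 starts row 2. P = [[1, 4], [2]].
Insert 7: appended to row 1. P = [[1, 4, 7], [2]].
Insert 3: 3 bumps 4 from row 1; 4 appends to row 2. P = [[1, 3, 7], [2, 4]].
Insert 6: 6 bumps 7 from row 1; 7 appends to row 2. P = [[1, 3, 6], [2, 4, 7]].
Insert 5: 5 bumps 6 from row 1; 6 bumps 7 from row 2; 7 starts row 3. P = [[1, 3, 5], [2, 4, 6], [7]].

So P = [[1, 3, 5], [2, 4, 6], [7]].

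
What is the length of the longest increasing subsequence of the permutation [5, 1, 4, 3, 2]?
2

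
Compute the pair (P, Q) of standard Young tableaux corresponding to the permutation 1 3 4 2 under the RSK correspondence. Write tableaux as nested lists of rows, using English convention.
P = [[1, 2, 4], [3]], Q = [[1, 2, 3], [4]]

Insert each entry of the permutation into P by Schensted row insertion, recording in Q the position of each new cell.

After inserting 1: P = [[1]].
After inserting 3: P = [[1, 3]].
After inserting 4: P = [[1, 3, 4]].
After inserting 2: P = [[1, 2, 4], [3]].

So P = [[1, 2, 4], [3]], Q = [[1, 2, 3], [4]].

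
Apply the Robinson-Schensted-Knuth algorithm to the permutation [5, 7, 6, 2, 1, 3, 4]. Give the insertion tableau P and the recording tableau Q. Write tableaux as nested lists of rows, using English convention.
P = [[1, 3, 4], [2, 6], [5], [7]], Q = [[1, 2, 7], [3, 6], [4], [5]]

Insert each entry of the permutation into P by Schensted row insertion, recording in Q the position of each new cell.

After inserting 5: P = [[5]].
After inserting 7: P = [[5, 7]].
After inserting 6: P = [[5, 6], [7]].
After inserting 2: P = [[2, 6], [5], [7]].
After inserting 1: P = [[1, 6], [2], [5], [7]].
After inserting 3: P = [[1, 3], [2, 6], [5], [7]].
After inserting 4: P = [[1, 3, 4], [2, 6], [5], [7]].

So P = [[1, 3, 4], [2, 6], [5], [7]], Q = [[1, 2, 7], [3, 6], [4], [5]].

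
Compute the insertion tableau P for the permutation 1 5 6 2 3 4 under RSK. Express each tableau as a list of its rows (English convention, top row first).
After inserting 1: P = [[1]].
After inserting 5: P = [[1, 5]].
After inserting 6: P = [[1, 5, 6]].
After inserting 2: P = [[1, 2, 6], [5]].
After inserting 3: P = [[1, 2, 3], [5, 6]].
After inserting 4: P = [[1, 2, 3, 4], [5, 6]].

So P = [[1, 2, 3, 4], [5, 6]].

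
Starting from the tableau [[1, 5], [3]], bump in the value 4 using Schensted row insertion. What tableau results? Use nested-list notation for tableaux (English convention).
[[1, 4], [3, 5]]

In row 1, 4 replaces 5 (the leftmost entry greater than 4); 5 is bumped to row 2. 5 is appended to row 2. The new tableau is [[1, 4], [3, 5]].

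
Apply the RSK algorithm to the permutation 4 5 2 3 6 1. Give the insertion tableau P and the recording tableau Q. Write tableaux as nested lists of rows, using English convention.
P = [[1, 3, 6], [2, 5], [4]], Q = [[1, 2, 5], [3, 4], [6]]

Insert each entry of the permutation into P by Schensted row insertion, recording in Q the position of each new cell.

Insert 4: appended to row 1. P = [[4]].
Insert 5: appended to row 1. P = [[4, 5]].
Insert 2: 2 bumps 4 from row 1; 4 starts row 2. P = [[2, 5], [4]].
Insert 3: 3 bumps 5 from row 1; 5 appends to row 2. P = [[2, 3], [4, 5]].
Insert 6: appended to row 1. P = [[2, 3, 6], [4, 5]].
Insert 1: 1 bumps 2 from row 1; 2 bumps 4 from row 2; 4 starts row 3. P = [[1, 3, 6], [2, 5], [4]].

So P = [[1, 3, 6], [2, 5], [4]], Q = [[1, 2, 5], [3, 4], [6]].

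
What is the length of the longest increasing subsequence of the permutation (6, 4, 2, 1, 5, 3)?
2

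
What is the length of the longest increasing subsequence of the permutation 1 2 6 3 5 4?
4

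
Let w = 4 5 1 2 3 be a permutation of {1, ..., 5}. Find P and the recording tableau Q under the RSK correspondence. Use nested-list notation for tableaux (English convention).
P = [[1, 2, 3], [4, 5]], Q = [[1, 2, 5], [3, 4]]

Insert each entry of the permutation into P by Schensted row insertion, recording in Q the position of each new cell.

Insert 4: appended to row 1. P = [[4]], Q = [[1]].
Insert 5: appended to row 1. P = [[4, 5]], Q = [[1, 2]].
Insert 1: 1 bumps 4 from row 1; 4 starts row 2. P = [[1, 5], [4]], Q = [[1, 2], [3]].
Insert 2: 2 bumps 5 from row 1; 5 appends to row 2. P = [[1, 2], [4, 5]], Q = [[1, 2], [3, 4]].
Insert 3: appended to row 1. P = [[1, 2, 3], [4, 5]], Q = [[1, 2, 5], [3, 4]].

So P = [[1, 2, 3], [4, 5]], Q = [[1, 2, 5], [3, 4]].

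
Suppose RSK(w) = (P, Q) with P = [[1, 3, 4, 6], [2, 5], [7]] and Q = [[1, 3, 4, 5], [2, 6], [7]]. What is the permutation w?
Reverse the RSK construction: for i from n down to 1, find the cell of Q containing i, remove the entry at that cell from P, and reverse-bump it up through P; the value ejected from row 1 is w(i).

Step i=7: Q has 7 at row 3, column 1; remove 7 from row 3 of P and reverse-bump: 7 enters row 2 and ejects 5; 5 enters row 1 and ejects 4. So w(7) = 4. P is now [[1, 3, 5, 6], [2, 7]].
Step i=6: Q has 6 at row 2, column 2; remove 7 from row 2 of P and reverse-bump: 7 enters row 1 and ejects 6. So w(6) = 6. P is now [[1, 3, 5, 7], [2]].
Step i=5: Q has 5 at row 1, column 4; remove that cell from P, ejecting 7. So w(5) = 7. P is now [[1, 3, 5], [2]].
Step i=4: Q has 4 at row 1, column 3; remove that cell from P, ejecting 5. So w(4) = 5. P is now [[1, 3], [2]].
Step i=3: Q has 3 at row 1, column 2; remove that cell from P, ejecting 3. So w(3) = 3. P is now [[1], [2]].
Step i=2: Q has 2 at row 2, column 1; remove 2 from row 2 of P and reverse-bump: 2 enters row 1 and ejects 1. So w(2) = 1. P is now [[2]].
Step i=1: Q has 1 at row 1, column 1; remove that cell from P, ejecting 2. So w(1) = 2. P is now [].

So w = 2 1 3 5 7 6 4.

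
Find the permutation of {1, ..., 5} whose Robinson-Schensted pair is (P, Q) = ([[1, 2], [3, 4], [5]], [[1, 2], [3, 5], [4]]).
3 5 4 1 2

Reverse the RSK construction: for i from n down to 1, find the cell of Q containing i, remove the entry at that cell from P, and reverse-bump it up through P; the value ejected from row 1 is w(i).

Step i=5: Q has 5 at row 2, column 2; remove 4 from row 2 of P and reverse-bump: 4 enters row 1 and ejects 2. So w(5) = 2. P is now [[1, 4], [3], [5]].
Step i=4: Q has 4 at row 3, column 1; remove 5 from row 3 of P and reverse-bump: 5 enters row 2 and ejects 3; 3 enters row 1 and ejects 1. So w(4) = 1. P is now [[3, 4], [5]].
Step i=3: Q has 3 at row 2, column 1; remove 5 from row 2 of P and reverse-bump: 5 enters row 1 and ejects 4. So w(3) = 4. P is now [[3, 5]].
Step i=2: Q has 2 at row 1, column 2; remove that cell from P, ejecting 5. So w(2) = 5. P is now [[3]].
Step i=1: Q has 1 at row 1, column 1; remove that cell from P, ejecting 3. So w(1) = 3. P is now [].

So w = 3 5 4 1 2.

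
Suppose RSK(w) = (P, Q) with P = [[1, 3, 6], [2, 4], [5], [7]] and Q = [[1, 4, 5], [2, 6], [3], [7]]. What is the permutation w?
Reverse the RSK construction: for i from n down to 1, find the cell of Q containing i, remove the entry at that cell from P, and reverse-bump it up through P; the value ejected from row 1 is w(i).

Step i=7: Q has 7 at row 4, column 1; remove 7 from row 4 of P and reverse-bump: 7 enters row 3 and ejects 5; 5 enters row 2 and ejects 4; 4 enters row 1 and ejects 3. So w(7) = 3. P is now [[1, 4, 6], [2, 5], [7]].
Step i=6: Q has 6 at row 2, column 2; remove 5 from row 2 of P and reverse-bump: 5 enters row 1 and ejects 4. So w(6) = 4. P is now [[1, 5, 6], [2], [7]].
Step i=5: Q has 5 at row 1, column 3; remove that cell from P, ejecting 6. So w(5) = 6. P is now [[1, 5], [2], [7]].
Step i=4: Q has 4 at row 1, column 2; remove that cell from P, ejecting 5. So w(4) = 5. P is now [[1], [2], [7]].
Step i=3: Q has 3 at row 3, column 1; remove 7 from row 3 of P and reverse-bump: 7 enters row 2 and ejects 2; 2 enters row 1 and ejects 1. So w(3) = 1. P is now [[2], [7]].
Step i=2: Q has 2 at row 2, column 1; remove 7 from row 2 of P and reverse-bump: 7 enters row 1 and ejects 2. So w(2) = 2. P is now [[7]].
Step i=1: Q has 1 at row 1, column 1; remove that cell from P, ejecting 7. So w(1) = 7. P is now [].

So w = 7 2 1 5 6 4 3.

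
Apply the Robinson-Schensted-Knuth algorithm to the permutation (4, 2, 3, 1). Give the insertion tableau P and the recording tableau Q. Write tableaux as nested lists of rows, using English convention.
P = [[1, 3], [2], [4]], Q = [[1, 3], [2], [4]]

Insert each entry of the permutation into P by Schensted row insertion, recording in Q the position of each new cell.

After inserting 4: P = [[4]].
After inserting 2: P = [[2], [4]].
After inserting 3: P = [[2, 3], [4]].
After inserting 1: P = [[1, 3], [2], [4]].

So P = [[1, 3], [2], [4]], Q = [[1, 3], [2], [4]].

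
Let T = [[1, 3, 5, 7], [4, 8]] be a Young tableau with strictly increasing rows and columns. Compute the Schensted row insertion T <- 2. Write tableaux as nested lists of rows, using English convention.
In row 1, 2 replaces 3 (the leftmost entry greater than 2); 3 is bumped to row 2. In row 2, 3 replaces 4 (the leftmost entry greater than 3); 4 is bumped to row 3. 4 starts a new row 3. The new tableau is [[1, 2, 5, 7], [3, 8], [4]].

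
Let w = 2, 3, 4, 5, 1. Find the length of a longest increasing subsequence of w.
4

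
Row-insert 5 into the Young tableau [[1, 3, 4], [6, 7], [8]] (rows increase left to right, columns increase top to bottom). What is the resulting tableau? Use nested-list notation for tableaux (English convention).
5 is larger than every entry of row 1, so it is appended to row 1. The new tableau is [[1, 3, 4, 5], [6, 7], [8]].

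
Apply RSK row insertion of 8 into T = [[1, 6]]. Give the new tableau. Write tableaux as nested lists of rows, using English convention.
8 is larger than every entry of row 1, so it is appended to row 1. The new tableau is [[1, 6, 8]].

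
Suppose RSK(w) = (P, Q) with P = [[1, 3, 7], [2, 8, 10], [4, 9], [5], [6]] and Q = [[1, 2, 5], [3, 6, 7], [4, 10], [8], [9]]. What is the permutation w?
Reverse the RSK construction: for i from n down to 1, find the cell of Q containing i, remove the entry at that cell from P, and reverse-bump it up through P; the value ejected from row 1 is w(i).

Step i=10: Q has 10 at row 3, column 2; remove 9 from row 3 of P and reverse-bump: 9 enters row 2 and ejects 8; 8 enters row 1 and ejects 7. So w(10) = 7. P is now [[1, 3, 8], [2, 9, 10], [4], [5], [6]].
Step i=9: Q has 9 at row 5, column 1; remove 6 from row 5 of P and reverse-bump: 6 enters row 4 and ejects 5; 5 enters row 3 and ejects 4; 4 enters row 2 and ejects 2; 2 enters row 1 and ejects 1. So w(9) = 1. P is now [[2, 3, 8], [4, 9, 10], [5], [6]].
Step i=8: Q has 8 at row 4, column 1; remove 6 from row 4 of P and reverse-bump: 6 enters row 3 and ejects 5; 5 enters row 2 and ejects 4; 4 enters row 1 and ejects 3. So w(8) = 3. P is now [[2, 4, 8], [5, 9, 10], [6]].
Step i=7: Q has 7 at row 2, column 3; remove 10 from row 2 of P and reverse-bump: 10 enters row 1 and ejects 8. So w(7) = 8. P is now [[2, 4, 10], [5, 9], [6]].
Step i=6: Q has 6 at row 2, column 2; remove 9 from row 2 of P and reverse-bump: 9 enters row 1 and ejects 4. So w(6) = 4. P is now [[2, 9, 10], [5], [6]].
Step i=5: Q has 5 at row 1, column 3; remove that cell from P, ejecting 10. So w(5) = 10. P is now [[2, 9], [5], [6]].
Step i=4: Q has 4 at row 3, column 1; remove 6 from row 3 of P and reverse-bump: 6 enters row 2 and ejects 5; 5 enters row 1 and ejects 2. So w(4) = 2. P is now [[5, 9], [6]].
Step i=3: Q has 3 at row 2, column 1; remove 6 from row 2 of P and reverse-bump: 6 enters row 1 and ejects 5. So w(3) = 5. P is now [[6, 9]].
Step i=2: Q has 2 at row 1, column 2; remove that cell from P, ejecting 9. So w(2) = 9. P is now [[6]].
Step i=1: Q has 1 at row 1, column 1; remove that cell from P, ejecting 6. So w(1) = 6. P is now [].

So w = 6 9 5 2 10 4 8 3 1 7.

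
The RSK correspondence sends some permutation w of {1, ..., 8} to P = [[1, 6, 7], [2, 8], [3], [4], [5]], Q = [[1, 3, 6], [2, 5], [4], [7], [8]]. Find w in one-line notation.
Reverse the RSK construction: for i from n down to 1, find the cell of Q containing i, remove the entry at that cell from P, and reverse-bump it up through P; the value ejected from row 1 is w(i).

Step i=8: Q has 8 at row 5, column 1; remove 5 from row 5 of P and reverse-bump: 5 enters row 4 and ejects 4; 4 enters row 3 and ejects 3; 3 enters row 2 and ejects 2; 2 enters row 1 and ejects 1. So w(8) = 1. P is now [[2, 6, 7], [3, 8], [4], [5]].
Step i=7: Q has 7 at row 4, column 1; remove 5 from row 4 of P and reverse-bump: 5 enters row 3 and ejects 4; 4 enters row 2 and ejects 3; 3 enters row 1 and ejects 2. So w(7) = 2. P is now [[3, 6, 7], [4, 8], [5]].
Step i=6: Q has 6 at row 1, column 3; remove that cell from P, ejecting 7. So w(6) = 7. P is now [[3, 6], [4, 8], [5]].
Step i=5: Q has 5 at row 2, column 2; remove 8 from row 2 of P and reverse-bump: 8 enters row 1 and ejects 6. So w(5) = 6. P is now [[3, 8], [4], [5]].
Step i=4: Q has 4 at row 3, column 1; remove 5 from row 3 of P and reverse-bump: 5 enters row 2 and ejects 4; 4 enters row 1 and ejects 3. So w(4) = 3. P is now [[4, 8], [5]].
Step i=3: Q has 3 at row 1, column 2; remove that cell from P, ejecting 8. So w(3) = 8. P is now [[4], [5]].
Step i=2: Q has 2 at row 2, column 1; remove 5 from row 2 of P and reverse-bump: 5 enters row 1 and ejects 4. So w(2) = 4. P is now [[5]].
Step i=1: Q has 1 at row 1, column 1; remove that cell from P, ejecting 5. So w(1) = 5. P is now [].

So w = 5 4 8 3 6 7 2 1.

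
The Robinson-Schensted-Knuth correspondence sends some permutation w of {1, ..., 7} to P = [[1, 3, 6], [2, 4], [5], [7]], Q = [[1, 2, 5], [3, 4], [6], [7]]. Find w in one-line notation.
Reverse the RSK construction: for i from n down to 1, find the cell of Q containing i, remove the entry at that cell from P, and reverse-bump it up through P; the value ejected from row 1 is w(i).

Step i=7: Q has 7 at row 4, column 1; remove 7 from row 4 of P and reverse-bump: 7 enters row 3 and ejects 5; 5 enters row 2 and ejects 4; 4 enters row 1 and ejects 3. So w(7) = 3. P is now [[1, 4, 6], [2, 5], [7]].
Step i=6: Q has 6 at row 3, column 1; remove 7 from row 3 of P and reverse-bump: 7 enters row 2 and ejects 5; 5 enters row 1 and ejects 4. So w(6) = 4. P is now [[1, 5, 6], [2, 7]].
Step i=5: Q has 5 at row 1, column 3; remove that cell from P, ejecting 6. So w(5) = 6. P is now [[1, 5], [2, 7]].
Step i=4: Q has 4 at row 2, column 2; remove 7 from row 2 of P and reverse-bump: 7 enters row 1 and ejects 5. So w(4) = 5. P is now [[1, 7], [2]].
Step i=3: Q has 3 at row 2, column 1; remove 2 from row 2 of P and reverse-bump: 2 enters row 1 and ejects 1. So w(3) = 1. P is now [[2, 7]].
Step i=2: Q has 2 at row 1, column 2; remove that cell from P, ejecting 7. So w(2) = 7. P is now [[2]].
Step i=1: Q has 1 at row 1, column 1; remove that cell from P, ejecting 2. So w(1) = 2. P is now [].

So w = 2 7 1 5 6 4 3.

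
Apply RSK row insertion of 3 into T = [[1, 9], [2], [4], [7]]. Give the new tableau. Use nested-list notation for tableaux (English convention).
In row 1, 3 replaces 9 (the leftmost entry greater than 3); 9 is bumped to row 2. 9 is appended to row 2. The new tableau is [[1, 3], [2, 9], [4], [7]].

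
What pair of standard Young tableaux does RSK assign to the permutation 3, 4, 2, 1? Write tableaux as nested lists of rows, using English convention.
Insert each entry of the permutation into P by Schensted row insertion, recording in Q the position of each new cell.

Insert 3: appended to row 1. P = [[3]].
Insert 4: appended to row 1. P = [[3, 4]].
Insert 2: 2 bumps 3 from row 1; 3 starts row 2. P = [[2, 4], [3]].
Insert 1: 1 bumps 2 from row 1; 2 bumps 3 from row 2; 3 starts row 3. P = [[1, 4], [2], [3]].

So P = [[1, 4], [2], [3]], Q = [[1, 2], [3], [4]].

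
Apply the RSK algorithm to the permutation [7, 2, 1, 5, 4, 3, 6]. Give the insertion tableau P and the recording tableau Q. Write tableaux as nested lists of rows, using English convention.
P = [[1, 3, 6], [2, 4], [5], [7]], Q = [[1, 4, 7], [2, 5], [3], [6]]

Insert each entry of the permutation into P by Schensted row insertion, recording in Q the position of each new cell.

Insert 7: appended to row 1. P = [[7]].
Insert 2: 2 bumps 7 from row 1; 7 starts row 2. P = [[2], [7]].
Insert 1: 1 bumps 2 from row 1; 2 bumps 7 from row 2; 7 starts row 3. P = [[1], [2], [7]].
Insert 5: appended to row 1. P = [[1, 5], [2], [7]].
Insert 4: 4 bumps 5 from row 1; 5 appends to row 2. P = [[1, 4], [2, 5], [7]].
Insert 3: 3 bumps 4 from row 1; 4 bumps 5 from row 2; 5 bumps 7 from row 3; 7 starts row 4. P = [[1, 3], [2, 4], [5], [7]].
Insert 6: appended to row 1. P = [[1, 3, 6], [2, 4], [5], [7]].

So P = [[1, 3, 6], [2, 4], [5], [7]], Q = [[1, 4, 7], [2, 5], [3], [6]].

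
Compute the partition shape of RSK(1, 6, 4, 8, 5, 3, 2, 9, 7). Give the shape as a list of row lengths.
RSK row insertion gives P = [[1, 2, 5, 7], [3, 8, 9], [4], [6]], which has shape [4, 3, 1, 1].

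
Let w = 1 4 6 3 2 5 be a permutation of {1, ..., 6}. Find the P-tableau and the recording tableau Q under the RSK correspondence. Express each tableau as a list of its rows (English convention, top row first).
P = [[1, 2, 5], [3, 6], [4]], Q = [[1, 2, 3], [4, 6], [5]]

Insert each entry of the permutation into P by Schensted row insertion, recording in Q the position of each new cell.

Insert 1: appended to row 1. P = [[1]], Q = [[1]].
Insert 4: appended to row 1. P = [[1, 4]], Q = [[1, 2]].
Insert 6: appended to row 1. P = [[1, 4, 6]], Q = [[1, 2, 3]].
Insert 3: 3 bumps 4 from row 1; 4 starts row 2. P = [[1, 3, 6], [4]], Q = [[1, 2, 3], [4]].
Insert 2: 2 bumps 3 from row 1; 3 bumps 4 from row 2; 4 starts row 3. P = [[1, 2, 6], [3], [4]], Q = [[1, 2, 3], [4], [5]].
Insert 5: 5 bumps 6 from row 1; 6 appends to row 2. P = [[1, 2, 5], [3, 6], [4]], Q = [[1, 2, 3], [4, 6], [5]].

So P = [[1, 2, 5], [3, 6], [4]], Q = [[1, 2, 3], [4, 6], [5]].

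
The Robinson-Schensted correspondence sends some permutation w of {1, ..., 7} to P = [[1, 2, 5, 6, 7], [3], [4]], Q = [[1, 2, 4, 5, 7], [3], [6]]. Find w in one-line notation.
1 4 3 5 6 2 7

Reverse the RSK construction: for i from n down to 1, find the cell of Q containing i, remove the entry at that cell from P, and reverse-bump it up through P; the value ejected from row 1 is w(i).

Step i=7: Q has 7 at row 1, column 5; remove that cell from P, ejecting 7. So w(7) = 7. P is now [[1, 2, 5, 6], [3], [4]].
Step i=6: Q has 6 at row 3, column 1; remove 4 from row 3 of P and reverse-bump: 4 enters row 2 and ejects 3; 3 enters row 1 and ejects 2. So w(6) = 2. P is now [[1, 3, 5, 6], [4]].
Step i=5: Q has 5 at row 1, column 4; remove that cell from P, ejecting 6. So w(5) = 6. P is now [[1, 3, 5], [4]].
Step i=4: Q has 4 at row 1, column 3; remove that cell from P, ejecting 5. So w(4) = 5. P is now [[1, 3], [4]].
Step i=3: Q has 3 at row 2, column 1; remove 4 from row 2 of P and reverse-bump: 4 enters row 1 and ejects 3. So w(3) = 3. P is now [[1, 4]].
Step i=2: Q has 2 at row 1, column 2; remove that cell from P, ejecting 4. So w(2) = 4. P is now [[1]].
Step i=1: Q has 1 at row 1, column 1; remove that cell from P, ejecting 1. So w(1) = 1. P is now [].

So w = 1 4 3 5 6 2 7.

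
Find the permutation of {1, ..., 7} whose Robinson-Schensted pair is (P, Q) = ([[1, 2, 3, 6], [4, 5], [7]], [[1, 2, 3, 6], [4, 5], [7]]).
Reverse the RSK construction: for i from n down to 1, find the cell of Q containing i, remove the entry at that cell from P, and reverse-bump it up through P; the value ejected from row 1 is w(i).

Step i=7: Q has 7 at row 3, column 1; remove 7 from row 3 of P and reverse-bump: 7 enters row 2 and ejects 5; 5 enters row 1 and ejects 3. So w(7) = 3. P is now [[1, 2, 5, 6], [4, 7]].
Step i=6: Q has 6 at row 1, column 4; remove that cell from P, ejecting 6. So w(6) = 6. P is now [[1, 2, 5], [4, 7]].
Step i=5: Q has 5 at row 2, column 2; remove 7 from row 2 of P and reverse-bump: 7 enters row 1 and ejects 5. So w(5) = 5. P is now [[1, 2, 7], [4]].
Step i=4: Q has 4 at row 2, column 1; remove 4 from row 2 of P and reverse-bump: 4 enters row 1 and ejects 2. So w(4) = 2. P is now [[1, 4, 7]].
Step i=3: Q has 3 at row 1, column 3; remove that cell from P, ejecting 7. So w(3) = 7. P is now [[1, 4]].
Step i=2: Q has 2 at row 1, column 2; remove that cell from P, ejecting 4. So w(2) = 4. P is now [[1]].
Step i=1: Q has 1 at row 1, column 1; remove that cell from P, ejecting 1. So w(1) = 1. P is now [].

So w = 1 4 7 2 5 6 3.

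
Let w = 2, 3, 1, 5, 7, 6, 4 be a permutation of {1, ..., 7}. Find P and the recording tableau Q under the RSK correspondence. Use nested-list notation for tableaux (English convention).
P = [[1, 3, 4, 6], [2, 5], [7]], Q = [[1, 2, 4, 5], [3, 6], [7]]

Insert each entry of the permutation into P by Schensted row insertion, recording in Q the position of each new cell.

Insert 2: appended to row 1. P = [[2]], Q = [[1]].
Insert 3: appended to row 1. P = [[2, 3]], Q = [[1, 2]].
Insert 1: 1 bumps 2 from row 1; 2 starts row 2. P = [[1, 3], [2]], Q = [[1, 2], [3]].
Insert 5: appended to row 1. P = [[1, 3, 5], [2]], Q = [[1, 2, 4], [3]].
Insert 7: appended to row 1. P = [[1, 3, 5, 7], [2]], Q = [[1, 2, 4, 5], [3]].
Insert 6: 6 bumps 7 from row 1; 7 appends to row 2. P = [[1, 3, 5, 6], [2, 7]], Q = [[1, 2, 4, 5], [3, 6]].
Insert 4: 4 bumps 5 from row 1; 5 bumps 7 from row 2; 7 starts row 3. P = [[1, 3, 4, 6], [2, 5], [7]], Q = [[1, 2, 4, 5], [3, 6], [7]].

So P = [[1, 3, 4, 6], [2, 5], [7]], Q = [[1, 2, 4, 5], [3, 6], [7]].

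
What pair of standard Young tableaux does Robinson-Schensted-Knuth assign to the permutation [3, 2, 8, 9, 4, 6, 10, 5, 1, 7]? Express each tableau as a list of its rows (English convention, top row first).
P = [[1, 4, 5, 7], [2, 6, 9, 10], [3], [8]], Q = [[1, 3, 4, 7], [2, 5, 6, 10], [8], [9]]

Insert each entry of the permutation into P by Schensted row insertion, recording in Q the position of each new cell.

Insert 3: appended to row 1. P = [[3]].
Insert 2: 2 bumps 3 from row 1; 3 starts row 2. P = [[2], [3]].
Insert 8: appended to row 1. P = [[2, 8], [3]].
Insert 9: appended to row 1. P = [[2, 8, 9], [3]].
Insert 4: 4 bumps 8 from row 1; 8 appends to row 2. P = [[2, 4, 9], [3, 8]].
Insert 6: 6 bumps 9 from row 1; 9 appends to row 2. P = [[2, 4, 6], [3, 8, 9]].
Insert 10: appended to row 1. P = [[2, 4, 6, 10], [3, 8, 9]].
Insert 5: 5 bumps 6 from row 1; 6 bumps 8 from row 2; 8 starts row 3. P = [[2, 4, 5, 10], [3, 6, 9], [8]].
Insert 1: 1 bumps 2 from row 1; 2 bumps 3 from row 2; 3 bumps 8 from row 3; 8 starts row 4. P = [[1, 4, 5, 10], [2, 6, 9], [3], [8]].
Insert 7: 7 bumps 10 from row 1; 10 appends to row 2. P = [[1, 4, 5, 7], [2, 6, 9, 10], [3], [8]].

So P = [[1, 4, 5, 7], [2, 6, 9, 10], [3], [8]], Q = [[1, 3, 4, 7], [2, 5, 6, 10], [8], [9]].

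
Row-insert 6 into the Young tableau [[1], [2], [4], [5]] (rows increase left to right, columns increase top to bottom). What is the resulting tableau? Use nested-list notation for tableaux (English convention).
[[1, 6], [2], [4], [5]]

6 is larger than every entry of row 1, so it is appended to row 1. The new tableau is [[1, 6], [2], [4], [5]].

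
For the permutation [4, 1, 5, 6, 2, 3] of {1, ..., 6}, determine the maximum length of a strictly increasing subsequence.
3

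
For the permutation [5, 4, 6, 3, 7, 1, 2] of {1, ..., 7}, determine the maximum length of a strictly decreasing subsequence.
4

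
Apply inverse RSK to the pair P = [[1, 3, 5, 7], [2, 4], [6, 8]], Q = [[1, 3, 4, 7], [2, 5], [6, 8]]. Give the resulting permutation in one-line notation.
6 2 4 8 5 1 7 3

Reverse the RSK construction: for i from n down to 1, find the cell of Q containing i, remove the entry at that cell from P, and reverse-bump it up through P; the value ejected from row 1 is w(i).

Step i=8: Q has 8 at row 3, column 2; remove 8 from row 3 of P and reverse-bump: 8 enters row 2 and ejects 4; 4 enters row 1 and ejects 3. So w(8) = 3. P is now [[1, 4, 5, 7], [2, 8], [6]].
Step i=7: Q has 7 at row 1, column 4; remove that cell from P, ejecting 7. So w(7) = 7. P is now [[1, 4, 5], [2, 8], [6]].
Step i=6: Q has 6 at row 3, column 1; remove 6 from row 3 of P and reverse-bump: 6 enters row 2 and ejects 2; 2 enters row 1 and ejects 1. So w(6) = 1. P is now [[2, 4, 5], [6, 8]].
Step i=5: Q has 5 at row 2, column 2; remove 8 from row 2 of P and reverse-bump: 8 enters row 1 and ejects 5. So w(5) = 5. P is now [[2, 4, 8], [6]].
Step i=4: Q has 4 at row 1, column 3; remove that cell from P, ejecting 8. So w(4) = 8. P is now [[2, 4], [6]].
Step i=3: Q has 3 at row 1, column 2; remove that cell from P, ejecting 4. So w(3) = 4. P is now [[2], [6]].
Step i=2: Q has 2 at row 2, column 1; remove 6 from row 2 of P and reverse-bump: 6 enters row 1 and ejects 2. So w(2) = 2. P is now [[6]].
Step i=1: Q has 1 at row 1, column 1; remove that cell from P, ejecting 6. So w(1) = 6. P is now [].

So w = 6 2 4 8 5 1 7 3.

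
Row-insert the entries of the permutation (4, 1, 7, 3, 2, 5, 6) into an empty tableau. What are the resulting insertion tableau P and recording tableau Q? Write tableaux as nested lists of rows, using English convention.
Insert each entry of the permutation into P by Schensted row insertion, recording in Q the position of each new cell.

Insert 4: appended to row 1. P = [[4]], Q = [[1]].
Insert 1: 1 bumps 4 from row 1; 4 starts row 2. P = [[1], [4]], Q = [[1], [2]].
Insert 7: appended to row 1. P = [[1, 7], [4]], Q = [[1, 3], [2]].
Insert 3: 3 bumps 7 from row 1; 7 appends to row 2. P = [[1, 3], [4, 7]], Q = [[1, 3], [2, 4]].
Insert 2: 2 bumps 3 from row 1; 3 bumps 4 from row 2; 4 starts row 3. P = [[1, 2], [3, 7], [4]], Q = [[1, 3], [2, 4], [5]].
Insert 5: appended to row 1. P = [[1, 2, 5], [3, 7], [4]], Q = [[1, 3, 6], [2, 4], [5]].
Insert 6: appended to row 1. P = [[1, 2, 5, 6], [3, 7], [4]], Q = [[1, 3, 6, 7], [2, 4], [5]].

So P = [[1, 2, 5, 6], [3, 7], [4]], Q = [[1, 3, 6, 7], [2, 4], [5]].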